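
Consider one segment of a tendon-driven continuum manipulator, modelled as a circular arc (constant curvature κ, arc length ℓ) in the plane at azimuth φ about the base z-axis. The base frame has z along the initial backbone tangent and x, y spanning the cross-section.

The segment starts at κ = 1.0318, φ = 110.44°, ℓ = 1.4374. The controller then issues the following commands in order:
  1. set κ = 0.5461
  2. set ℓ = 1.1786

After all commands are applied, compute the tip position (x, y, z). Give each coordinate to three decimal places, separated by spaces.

-0.128 0.343 1.099

initial: κ=1.0318, φ=110.44°, ℓ=1.4374
cmd 1: set κ=0.5461 → (κ,φ,ℓ)=(0.5461,110.44°,1.4374) → tip=(-0.1871,0.5020,1.2943)
cmd 2: set ℓ=1.1786 → (κ,φ,ℓ)=(0.5461,110.44°,1.1786) → tip=(-0.1279,0.3433,1.0989)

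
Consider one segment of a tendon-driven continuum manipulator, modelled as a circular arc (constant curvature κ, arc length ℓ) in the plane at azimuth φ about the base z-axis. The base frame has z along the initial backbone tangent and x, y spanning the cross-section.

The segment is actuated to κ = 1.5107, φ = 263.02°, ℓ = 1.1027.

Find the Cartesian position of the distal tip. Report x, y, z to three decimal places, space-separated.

θ = κ·ℓ = 1.5107 × 1.1027 = 1.66585 rad
ρ = (1 − cos θ)/κ = (1 − -0.09491)/1.5107 = 0.72477
z = sin θ / κ = 0.99549/1.5107 = 0.65896
x = ρ cos φ = 0.72477 × cos(263.02°) = -0.08808
y = ρ sin φ = 0.72477 × sin(263.02°) = -0.71940

-0.088 -0.719 0.659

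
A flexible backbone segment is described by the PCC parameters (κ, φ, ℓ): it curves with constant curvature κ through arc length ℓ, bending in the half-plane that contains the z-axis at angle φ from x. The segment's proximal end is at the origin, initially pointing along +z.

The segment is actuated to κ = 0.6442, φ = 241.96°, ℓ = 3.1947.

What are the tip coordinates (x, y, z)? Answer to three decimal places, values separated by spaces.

θ = κ·ℓ = 0.6442 × 3.1947 = 2.05803 rad
ρ = (1 − cos θ)/κ = (1 − -0.46818)/0.6442 = 2.27907
z = sin θ / κ = 0.88363/0.6442 = 1.37168
x = ρ cos φ = 2.27907 × cos(241.96°) = -1.07137
y = ρ sin φ = 2.27907 × sin(241.96°) = -2.01156

-1.071 -2.012 1.372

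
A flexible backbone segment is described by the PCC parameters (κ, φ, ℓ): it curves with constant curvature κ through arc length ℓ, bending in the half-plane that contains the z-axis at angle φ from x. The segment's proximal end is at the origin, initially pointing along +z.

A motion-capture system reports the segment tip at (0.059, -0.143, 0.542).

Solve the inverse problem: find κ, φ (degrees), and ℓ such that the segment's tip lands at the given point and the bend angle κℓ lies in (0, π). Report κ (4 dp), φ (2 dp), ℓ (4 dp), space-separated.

0.9739 292.42 0.5710

ρ = √(x²+y²) = √(0.059² + -0.143²) = 0.15469
φ = atan2(y, x) mod 360° = atan2(-0.143, 0.059) = 292.4204°
|p|² = ρ² + z² = 0.15469² + 0.542² = 0.31769
κ = 2ρ / |p|² = 2×0.15469 / 0.31769 = 0.97385
θ = 2·atan2(ρ, z) = 2·atan2(0.15469, 0.542) = 0.55604 rad
ℓ = θ/κ = 0.55604/0.97385 = 0.57097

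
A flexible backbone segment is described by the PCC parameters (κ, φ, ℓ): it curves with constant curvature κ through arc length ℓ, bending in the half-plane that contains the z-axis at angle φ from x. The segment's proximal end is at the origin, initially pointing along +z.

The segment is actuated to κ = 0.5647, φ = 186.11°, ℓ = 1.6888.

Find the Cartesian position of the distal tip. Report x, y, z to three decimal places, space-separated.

-0.742 -0.079 1.444

θ = κ·ℓ = 0.5647 × 1.6888 = 0.95367 rad
ρ = (1 − cos θ)/κ = (1 − 0.57870)/0.5647 = 0.74606
z = sin θ / κ = 0.81554/0.5647 = 1.44420
x = ρ cos φ = 0.74606 × cos(186.11°) = -0.74183
y = ρ sin φ = 0.74606 × sin(186.11°) = -0.07941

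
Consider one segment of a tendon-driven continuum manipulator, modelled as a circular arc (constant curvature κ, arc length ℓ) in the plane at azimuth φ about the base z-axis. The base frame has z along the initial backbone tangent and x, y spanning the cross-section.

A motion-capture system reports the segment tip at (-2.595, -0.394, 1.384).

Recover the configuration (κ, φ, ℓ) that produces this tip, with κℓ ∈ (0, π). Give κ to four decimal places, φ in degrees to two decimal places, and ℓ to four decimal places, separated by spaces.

0.5962 188.63 3.6415

ρ = √(x²+y²) = √(-2.595² + -0.394²) = 2.62474
φ = atan2(y, x) mod 360° = atan2(-0.394, -2.595) = 188.6333°
|p|² = ρ² + z² = 2.62474² + 1.384² = 8.80472
κ = 2ρ / |p|² = 2×2.62474 / 8.80472 = 0.59621
θ = 2·atan2(ρ, z) = 2·atan2(2.62474, 1.384) = 2.17111 rad
ℓ = θ/κ = 2.17111/0.59621 = 3.64151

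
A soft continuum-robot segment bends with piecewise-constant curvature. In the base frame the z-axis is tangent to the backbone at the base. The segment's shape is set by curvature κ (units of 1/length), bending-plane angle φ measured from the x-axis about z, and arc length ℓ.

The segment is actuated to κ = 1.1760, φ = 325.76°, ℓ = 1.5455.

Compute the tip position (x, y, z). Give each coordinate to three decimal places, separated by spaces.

0.875 -0.595 0.825

θ = κ·ℓ = 1.1760 × 1.5455 = 1.81751 rad
ρ = (1 − cos θ)/κ = (1 − -0.24422)/1.1760 = 1.05801
z = sin θ / κ = 0.96972/1.1760 = 0.82459
x = ρ cos φ = 1.05801 × cos(325.76°) = 0.87464
y = ρ sin φ = 1.05801 × sin(325.76°) = -0.59530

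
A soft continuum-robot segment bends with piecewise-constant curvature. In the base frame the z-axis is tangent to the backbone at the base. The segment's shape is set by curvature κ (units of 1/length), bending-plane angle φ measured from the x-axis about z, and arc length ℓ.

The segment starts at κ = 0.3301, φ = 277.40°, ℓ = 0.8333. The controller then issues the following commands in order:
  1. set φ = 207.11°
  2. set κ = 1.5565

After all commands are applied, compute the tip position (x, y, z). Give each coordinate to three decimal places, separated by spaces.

initial: κ=0.3301, φ=277.40°, ℓ=0.8333
cmd 1: set φ=207.11° → (κ,φ,ℓ)=(0.3301,207.11°,0.8333) → tip=(-0.1014,-0.0519,0.8228)
cmd 2: set κ=1.5565 → (κ,φ,ℓ)=(1.5565,207.11°,0.8333) → tip=(-0.4173,-0.2136,0.6185)

-0.417 -0.214 0.619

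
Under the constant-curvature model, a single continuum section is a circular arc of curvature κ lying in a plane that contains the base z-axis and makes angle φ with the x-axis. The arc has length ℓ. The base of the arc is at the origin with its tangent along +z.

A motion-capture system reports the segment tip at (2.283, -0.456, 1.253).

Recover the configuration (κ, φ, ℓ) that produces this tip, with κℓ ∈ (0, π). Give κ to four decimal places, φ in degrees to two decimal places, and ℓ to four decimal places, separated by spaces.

ρ = √(x²+y²) = √(2.283² + -0.456²) = 2.32809
φ = atan2(y, x) mod 360° = atan2(-0.456, 2.283) = 348.7045°
|p|² = ρ² + z² = 2.32809² + 1.253² = 6.99003
κ = 2ρ / |p|² = 2×2.32809 / 6.99003 = 0.66612
θ = 2·atan2(ρ, z) = 2·atan2(2.32809, 1.253) = 2.15410 rad
ℓ = θ/κ = 2.15410/0.66612 = 3.23381

0.6661 348.70 3.2338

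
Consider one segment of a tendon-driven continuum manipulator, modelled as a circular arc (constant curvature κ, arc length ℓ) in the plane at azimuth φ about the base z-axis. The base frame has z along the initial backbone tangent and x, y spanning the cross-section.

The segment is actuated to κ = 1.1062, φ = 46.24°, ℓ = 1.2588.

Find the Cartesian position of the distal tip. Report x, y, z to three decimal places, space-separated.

0.514 0.537 0.890

θ = κ·ℓ = 1.1062 × 1.2588 = 1.39248 rad
ρ = (1 − cos θ)/κ = (1 − 0.17737)/1.1062 = 0.74366
z = sin θ / κ = 0.98414/1.1062 = 0.88966
x = ρ cos φ = 0.74366 × cos(46.24°) = 0.51434
y = ρ sin φ = 0.74366 × sin(46.24°) = 0.53710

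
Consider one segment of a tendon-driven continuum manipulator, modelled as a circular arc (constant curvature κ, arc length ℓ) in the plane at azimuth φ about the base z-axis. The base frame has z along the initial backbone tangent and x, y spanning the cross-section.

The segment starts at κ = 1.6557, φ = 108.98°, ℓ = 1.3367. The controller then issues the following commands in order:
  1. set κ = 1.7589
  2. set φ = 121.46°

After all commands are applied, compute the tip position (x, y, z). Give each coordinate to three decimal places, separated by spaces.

initial: κ=1.6557, φ=108.98°, ℓ=1.3367
cmd 1: set κ=1.7589 → (κ,φ,ℓ)=(1.7589,108.98°,1.3367) → tip=(-0.3150,0.9159,0.4041)
cmd 2: set φ=121.46° → (κ,φ,ℓ)=(1.7589,121.46°,1.3367) → tip=(-0.5055,0.8261,0.4041)

-0.505 0.826 0.404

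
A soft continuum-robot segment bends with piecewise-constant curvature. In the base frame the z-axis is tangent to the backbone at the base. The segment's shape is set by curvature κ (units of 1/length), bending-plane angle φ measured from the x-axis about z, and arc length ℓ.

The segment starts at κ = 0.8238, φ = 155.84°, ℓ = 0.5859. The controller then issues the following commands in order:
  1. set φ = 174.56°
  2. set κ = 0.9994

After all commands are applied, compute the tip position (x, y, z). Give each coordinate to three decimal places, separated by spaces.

-0.166 0.016 0.553

initial: κ=0.8238, φ=155.84°, ℓ=0.5859
cmd 1: set φ=174.56° → (κ,φ,ℓ)=(0.8238,174.56°,0.5859) → tip=(-0.1380,0.0131,0.5634)
cmd 2: set κ=0.9994 → (κ,φ,ℓ)=(0.9994,174.56°,0.5859) → tip=(-0.1659,0.0158,0.5530)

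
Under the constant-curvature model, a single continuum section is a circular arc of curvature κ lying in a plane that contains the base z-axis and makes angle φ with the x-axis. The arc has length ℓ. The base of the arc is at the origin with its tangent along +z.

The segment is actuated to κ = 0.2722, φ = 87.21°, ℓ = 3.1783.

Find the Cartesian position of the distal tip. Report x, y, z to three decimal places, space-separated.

0.063 1.290 2.796

θ = κ·ℓ = 0.2722 × 3.1783 = 0.86513 rad
ρ = (1 − cos θ)/κ = (1 − 0.64854)/0.2722 = 1.29119
z = sin θ / κ = 0.76118/0.2722 = 2.79641
x = ρ cos φ = 1.29119 × cos(87.21°) = 0.06285
y = ρ sin φ = 1.29119 × sin(87.21°) = 1.28966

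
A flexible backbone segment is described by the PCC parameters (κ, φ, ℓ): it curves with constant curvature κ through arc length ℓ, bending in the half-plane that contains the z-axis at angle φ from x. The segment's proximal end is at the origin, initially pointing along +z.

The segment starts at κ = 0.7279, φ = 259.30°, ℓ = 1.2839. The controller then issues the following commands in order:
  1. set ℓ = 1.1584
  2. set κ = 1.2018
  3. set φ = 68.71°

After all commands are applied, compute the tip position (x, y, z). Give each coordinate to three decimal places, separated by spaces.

initial: κ=0.7279, φ=259.30°, ℓ=1.2839
cmd 1: set ℓ=1.1584 → (κ,φ,ℓ)=(0.7279,259.30°,1.1584) → tip=(-0.0854,-0.4521,1.0259)
cmd 2: set κ=1.2018 → (κ,φ,ℓ)=(1.2018,259.30°,1.1584) → tip=(-0.1270,-0.6723,0.8188)
cmd 3: set φ=68.71° → (κ,φ,ℓ)=(1.2018,68.71°,1.1584) → tip=(0.2484,0.6375,0.8188)

0.248 0.638 0.819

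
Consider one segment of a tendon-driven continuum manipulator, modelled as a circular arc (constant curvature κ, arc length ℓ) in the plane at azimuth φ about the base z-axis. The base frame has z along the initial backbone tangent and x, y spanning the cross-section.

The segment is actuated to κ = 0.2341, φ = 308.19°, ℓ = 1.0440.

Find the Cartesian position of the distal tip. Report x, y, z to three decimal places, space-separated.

0.078 -0.100 1.034

θ = κ·ℓ = 0.2341 × 1.0440 = 0.24440 rad
ρ = (1 − cos θ)/κ = (1 − 0.97028)/0.2341 = 0.12694
z = sin θ / κ = 0.24197/0.2341 = 1.03364
x = ρ cos φ = 0.12694 × cos(308.19°) = 0.07849
y = ρ sin φ = 0.12694 × sin(308.19°) = -0.09977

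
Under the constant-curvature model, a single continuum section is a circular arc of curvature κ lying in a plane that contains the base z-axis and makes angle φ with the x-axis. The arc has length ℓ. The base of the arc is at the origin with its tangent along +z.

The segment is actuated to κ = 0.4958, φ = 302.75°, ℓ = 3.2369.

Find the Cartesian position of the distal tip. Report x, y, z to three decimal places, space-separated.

1.128 -1.754 2.016

θ = κ·ℓ = 0.4958 × 3.2369 = 1.60486 rad
ρ = (1 − cos θ)/κ = (1 − -0.03405)/0.4958 = 2.08562
z = sin θ / κ = 0.99942/0.4958 = 2.01577
x = ρ cos φ = 2.08562 × cos(302.75°) = 1.12827
y = ρ sin φ = 2.08562 × sin(302.75°) = -1.75409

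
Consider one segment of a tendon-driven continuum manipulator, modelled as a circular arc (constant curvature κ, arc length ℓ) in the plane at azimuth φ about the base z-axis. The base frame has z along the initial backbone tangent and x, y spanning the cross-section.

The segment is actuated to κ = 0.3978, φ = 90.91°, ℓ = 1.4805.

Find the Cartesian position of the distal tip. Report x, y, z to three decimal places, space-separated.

-0.007 0.423 1.396

θ = κ·ℓ = 0.3978 × 1.4805 = 0.58894 rad
ρ = (1 − cos θ)/κ = (1 − 0.83153)/0.3978 = 0.42351
z = sin θ / κ = 0.55548/0.3978 = 1.39639
x = ρ cos φ = 0.42351 × cos(90.91°) = -0.00673
y = ρ sin φ = 0.42351 × sin(90.91°) = 0.42346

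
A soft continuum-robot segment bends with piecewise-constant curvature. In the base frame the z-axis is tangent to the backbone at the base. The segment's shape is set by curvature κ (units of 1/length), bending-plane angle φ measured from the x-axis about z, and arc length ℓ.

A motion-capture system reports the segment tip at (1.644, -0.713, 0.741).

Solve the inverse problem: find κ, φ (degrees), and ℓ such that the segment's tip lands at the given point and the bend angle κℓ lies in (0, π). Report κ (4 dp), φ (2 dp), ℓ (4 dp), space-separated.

ρ = √(x²+y²) = √(1.644² + -0.713²) = 1.79196
φ = atan2(y, x) mod 360° = atan2(-0.713, 1.644) = 336.5537°
|p|² = ρ² + z² = 1.79196² + 0.741² = 3.76019
κ = 2ρ / |p|² = 2×1.79196 / 3.76019 = 0.95312
θ = 2·atan2(ρ, z) = 2·atan2(1.79196, 0.741) = 2.35739 rad
ℓ = θ/κ = 2.35739/0.95312 = 2.47334

0.9531 336.55 2.4733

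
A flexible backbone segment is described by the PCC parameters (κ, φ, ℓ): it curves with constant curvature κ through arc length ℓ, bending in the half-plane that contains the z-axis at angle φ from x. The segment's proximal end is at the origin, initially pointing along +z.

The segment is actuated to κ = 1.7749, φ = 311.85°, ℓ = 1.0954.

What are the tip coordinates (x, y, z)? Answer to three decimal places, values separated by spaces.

θ = κ·ℓ = 1.7749 × 1.0954 = 1.94423 rad
ρ = (1 − cos θ)/κ = (1 − -0.36481)/1.7749 = 0.76895
z = sin θ / κ = 0.93108/1.7749 = 0.52458
x = ρ cos φ = 0.76895 × cos(311.85°) = 0.51303
y = ρ sin φ = 0.76895 × sin(311.85°) = -0.57279

0.513 -0.573 0.525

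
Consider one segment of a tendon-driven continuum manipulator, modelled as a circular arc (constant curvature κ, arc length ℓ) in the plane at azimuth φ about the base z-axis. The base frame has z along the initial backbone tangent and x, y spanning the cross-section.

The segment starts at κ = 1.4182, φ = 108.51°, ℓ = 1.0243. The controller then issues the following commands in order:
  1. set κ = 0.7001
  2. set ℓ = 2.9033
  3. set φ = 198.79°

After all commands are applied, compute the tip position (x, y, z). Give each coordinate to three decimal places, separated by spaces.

initial: κ=1.4182, φ=108.51°, ℓ=1.0243
cmd 1: set κ=0.7001 → (κ,φ,ℓ)=(0.7001,108.51°,1.0243) → tip=(-0.1117,0.3336,0.9387)
cmd 2: set ℓ=2.9033 → (κ,φ,ℓ)=(0.7001,108.51°,2.9033) → tip=(-0.6555,1.9580,1.2787)
cmd 3: set φ=198.79° → (κ,φ,ℓ)=(0.7001,198.79°,2.9033) → tip=(-1.9548,-0.6651,1.2787)

-1.955 -0.665 1.279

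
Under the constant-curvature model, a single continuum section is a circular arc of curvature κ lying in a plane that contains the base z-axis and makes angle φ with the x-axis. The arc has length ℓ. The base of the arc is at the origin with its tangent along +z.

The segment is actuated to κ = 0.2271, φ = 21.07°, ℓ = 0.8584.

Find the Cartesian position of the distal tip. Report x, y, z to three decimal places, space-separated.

0.078 0.030 0.853

θ = κ·ℓ = 0.2271 × 0.8584 = 0.19494 rad
ρ = (1 − cos θ)/κ = (1 − 0.98106)/0.2271 = 0.08340
z = sin θ / κ = 0.19371/0.2271 = 0.85297
x = ρ cos φ = 0.08340 × cos(21.07°) = 0.07783
y = ρ sin φ = 0.08340 × sin(21.07°) = 0.02998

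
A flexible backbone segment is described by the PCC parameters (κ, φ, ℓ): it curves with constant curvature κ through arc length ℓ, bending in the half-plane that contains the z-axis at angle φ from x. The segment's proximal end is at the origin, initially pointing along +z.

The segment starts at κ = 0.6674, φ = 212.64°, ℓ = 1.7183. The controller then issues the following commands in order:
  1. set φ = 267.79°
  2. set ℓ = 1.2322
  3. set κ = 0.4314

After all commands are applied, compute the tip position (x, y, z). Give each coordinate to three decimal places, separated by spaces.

initial: κ=0.6674, φ=212.64°, ℓ=1.7183
cmd 1: set φ=267.79° → (κ,φ,ℓ)=(0.6674,267.79°,1.7183) → tip=(-0.0340,-0.8813,1.3657)
cmd 2: set ℓ=1.2322 → (κ,φ,ℓ)=(0.6674,267.79°,1.2322) → tip=(-0.0185,-0.4784,1.0979)
cmd 3: set κ=0.4314 → (κ,φ,ℓ)=(0.4314,267.79°,1.2322) → tip=(-0.0123,-0.3196,1.1750)

-0.012 -0.320 1.175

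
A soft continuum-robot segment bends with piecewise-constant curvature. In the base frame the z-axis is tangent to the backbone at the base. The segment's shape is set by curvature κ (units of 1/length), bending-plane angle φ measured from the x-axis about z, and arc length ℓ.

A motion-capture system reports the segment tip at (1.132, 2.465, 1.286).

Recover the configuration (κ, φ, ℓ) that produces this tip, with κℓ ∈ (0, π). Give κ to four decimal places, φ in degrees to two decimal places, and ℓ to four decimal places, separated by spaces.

ρ = √(x²+y²) = √(1.132² + 2.465²) = 2.71250
φ = atan2(y, x) mod 360° = atan2(2.465, 1.132) = 65.3340°
|p|² = ρ² + z² = 2.71250² + 1.286² = 9.01144
κ = 2ρ / |p|² = 2×2.71250 / 9.01144 = 0.60201
θ = 2·atan2(ρ, z) = 2·atan2(2.71250, 1.286) = 2.25616 rad
ℓ = θ/κ = 2.25616/0.60201 = 3.74770

0.6020 65.33 3.7477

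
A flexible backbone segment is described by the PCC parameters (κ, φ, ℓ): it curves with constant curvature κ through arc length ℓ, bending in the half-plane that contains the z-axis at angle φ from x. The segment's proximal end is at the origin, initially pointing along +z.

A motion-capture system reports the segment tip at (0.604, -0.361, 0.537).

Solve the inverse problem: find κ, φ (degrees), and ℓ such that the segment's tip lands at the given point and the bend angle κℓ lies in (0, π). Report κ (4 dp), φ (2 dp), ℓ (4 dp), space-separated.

ρ = √(x²+y²) = √(0.604² + -0.361²) = 0.70366
φ = atan2(y, x) mod 360° = atan2(-0.361, 0.604) = 329.1340°
|p|² = ρ² + z² = 0.70366² + 0.537² = 0.78351
κ = 2ρ / |p|² = 2×0.70366 / 0.78351 = 1.79618
θ = 2·atan2(ρ, z) = 2·atan2(0.70366, 0.537) = 1.83786 rad
ℓ = θ/κ = 1.83786/1.79618 = 1.02320

1.7962 329.13 1.0232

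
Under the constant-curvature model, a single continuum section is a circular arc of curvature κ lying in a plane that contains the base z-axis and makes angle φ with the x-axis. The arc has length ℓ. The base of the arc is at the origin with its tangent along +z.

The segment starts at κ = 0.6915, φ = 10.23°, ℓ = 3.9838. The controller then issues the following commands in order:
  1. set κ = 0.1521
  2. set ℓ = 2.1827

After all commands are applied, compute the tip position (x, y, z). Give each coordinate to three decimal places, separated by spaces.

0.353 0.064 2.143

initial: κ=0.6915, φ=10.23°, ℓ=3.9838
cmd 1: set κ=0.1521 → (κ,φ,ℓ)=(0.1521,10.23°,3.9838) → tip=(1.1519,0.2079,3.7445)
cmd 2: set ℓ=2.1827 → (κ,φ,ℓ)=(0.1521,10.23°,2.1827) → tip=(0.3533,0.0638,2.1428)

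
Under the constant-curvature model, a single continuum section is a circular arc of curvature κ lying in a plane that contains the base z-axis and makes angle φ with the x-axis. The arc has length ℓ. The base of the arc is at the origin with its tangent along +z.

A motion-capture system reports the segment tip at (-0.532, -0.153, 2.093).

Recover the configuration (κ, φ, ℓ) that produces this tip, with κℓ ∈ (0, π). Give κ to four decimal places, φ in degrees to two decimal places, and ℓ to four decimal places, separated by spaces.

ρ = √(x²+y²) = √(-0.532² + -0.153²) = 0.55356
φ = atan2(y, x) mod 360° = atan2(-0.153, -0.532) = 196.0449°
|p|² = ρ² + z² = 0.55356² + 2.093² = 4.68708
κ = 2ρ / |p|² = 2×0.55356 / 4.68708 = 0.23621
θ = 2·atan2(ρ, z) = 2·atan2(0.55356, 2.093) = 0.51713 rad
ℓ = θ/κ = 0.51713/0.23621 = 2.18928

0.2362 196.04 2.1893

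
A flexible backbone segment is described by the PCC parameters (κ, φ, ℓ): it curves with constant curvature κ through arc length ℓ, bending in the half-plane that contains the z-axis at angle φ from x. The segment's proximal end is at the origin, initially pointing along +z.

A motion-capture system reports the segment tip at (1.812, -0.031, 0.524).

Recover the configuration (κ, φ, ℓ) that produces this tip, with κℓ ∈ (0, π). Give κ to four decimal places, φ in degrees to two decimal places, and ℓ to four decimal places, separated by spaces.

1.0184 359.02 2.5320

ρ = √(x²+y²) = √(1.812² + -0.031²) = 1.81227
φ = atan2(y, x) mod 360° = atan2(-0.031, 1.812) = 359.0199°
|p|² = ρ² + z² = 1.81227² + 0.524² = 3.55888
κ = 2ρ / |p|² = 2×1.81227 / 3.55888 = 1.01845
θ = 2·atan2(ρ, z) = 2·atan2(1.81227, 0.524) = 2.57866 rad
ℓ = θ/κ = 2.57866/1.01845 = 2.53196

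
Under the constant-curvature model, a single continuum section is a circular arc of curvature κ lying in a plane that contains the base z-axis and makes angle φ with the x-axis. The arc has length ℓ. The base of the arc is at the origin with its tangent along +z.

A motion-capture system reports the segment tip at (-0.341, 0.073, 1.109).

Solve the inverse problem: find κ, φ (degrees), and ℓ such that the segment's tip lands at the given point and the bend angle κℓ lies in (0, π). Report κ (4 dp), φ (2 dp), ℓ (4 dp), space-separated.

ρ = √(x²+y²) = √(-0.341² + 0.073²) = 0.34873
φ = atan2(y, x) mod 360° = atan2(0.073, -0.341) = 167.9167°
|p|² = ρ² + z² = 0.34873² + 1.109² = 1.35149
κ = 2ρ / |p|² = 2×0.34873 / 1.35149 = 0.51606
θ = 2·atan2(ρ, z) = 2·atan2(0.34873, 1.109) = 0.60932 rad
ℓ = θ/κ = 0.60932/0.51606 = 1.18072

0.5161 167.92 1.1807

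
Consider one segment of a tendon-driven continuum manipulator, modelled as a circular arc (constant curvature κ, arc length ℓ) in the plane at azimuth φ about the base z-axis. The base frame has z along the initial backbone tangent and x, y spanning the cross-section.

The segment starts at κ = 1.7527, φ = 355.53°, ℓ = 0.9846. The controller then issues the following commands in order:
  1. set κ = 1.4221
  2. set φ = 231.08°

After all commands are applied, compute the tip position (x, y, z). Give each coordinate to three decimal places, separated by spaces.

initial: κ=1.7527, φ=355.53°, ℓ=0.9846
cmd 1: set κ=1.4221 → (κ,φ,ℓ)=(1.4221,355.53°,0.9846) → tip=(0.5820,-0.0455,0.6930)
cmd 2: set φ=231.08° → (κ,φ,ℓ)=(1.4221,231.08°,0.9846) → tip=(-0.3668,-0.4542,0.6930)

-0.367 -0.454 0.693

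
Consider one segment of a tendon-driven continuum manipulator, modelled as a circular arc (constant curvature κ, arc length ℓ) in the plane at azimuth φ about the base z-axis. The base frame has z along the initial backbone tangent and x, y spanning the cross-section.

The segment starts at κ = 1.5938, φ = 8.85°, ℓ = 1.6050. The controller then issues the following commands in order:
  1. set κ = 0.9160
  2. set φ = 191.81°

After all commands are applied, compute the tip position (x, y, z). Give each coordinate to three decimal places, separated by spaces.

initial: κ=1.5938, φ=8.85°, ℓ=1.6050
cmd 1: set κ=0.9160 → (κ,φ,ℓ)=(0.9160,8.85°,1.6050) → tip=(0.9704,0.1511,1.0862)
cmd 2: set φ=191.81° → (κ,φ,ℓ)=(0.9160,191.81°,1.6050) → tip=(-0.9613,-0.2010,1.0862)

-0.961 -0.201 1.086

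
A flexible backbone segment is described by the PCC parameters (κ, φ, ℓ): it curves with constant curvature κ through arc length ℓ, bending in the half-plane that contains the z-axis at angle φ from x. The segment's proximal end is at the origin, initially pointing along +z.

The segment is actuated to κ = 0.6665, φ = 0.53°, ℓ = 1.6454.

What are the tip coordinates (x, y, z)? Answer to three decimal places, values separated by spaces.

θ = κ·ℓ = 0.6665 × 1.6454 = 1.09666 rad
ρ = (1 − cos θ)/κ = (1 − 0.45657)/0.6665 = 0.81535
z = sin θ / κ = 0.88969/0.6665 = 1.33486
x = ρ cos φ = 0.81535 × cos(0.53°) = 0.81531
y = ρ sin φ = 0.81535 × sin(0.53°) = 0.00754

0.815 0.008 1.335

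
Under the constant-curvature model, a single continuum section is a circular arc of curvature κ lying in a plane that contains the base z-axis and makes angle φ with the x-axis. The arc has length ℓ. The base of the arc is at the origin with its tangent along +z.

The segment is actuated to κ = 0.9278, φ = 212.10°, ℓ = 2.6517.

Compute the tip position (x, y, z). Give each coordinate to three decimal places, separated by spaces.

-1.622 -1.018 0.679

θ = κ·ℓ = 0.9278 × 2.6517 = 2.46025 rad
ρ = (1 − cos θ)/κ = (1 − -0.77673)/0.9278 = 1.91499
z = sin θ / κ = 0.62984/0.9278 = 0.67885
x = ρ cos φ = 1.91499 × cos(212.10°) = -1.62223
y = ρ sin φ = 1.91499 × sin(212.10°) = -1.01762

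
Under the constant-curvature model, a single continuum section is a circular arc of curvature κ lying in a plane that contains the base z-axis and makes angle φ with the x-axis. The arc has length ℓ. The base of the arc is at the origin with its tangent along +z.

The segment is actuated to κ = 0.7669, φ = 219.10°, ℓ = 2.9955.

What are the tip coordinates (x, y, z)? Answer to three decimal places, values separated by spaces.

θ = κ·ℓ = 0.7669 × 2.9955 = 2.29725 rad
ρ = (1 − cos θ)/κ = (1 − -0.66422)/0.7669 = 2.17006
z = sin θ / κ = 0.74754/0.7669 = 0.97475
x = ρ cos φ = 2.17006 × cos(219.10°) = -1.68407
y = ρ sin φ = 2.17006 × sin(219.10°) = -1.36861

-1.684 -1.369 0.975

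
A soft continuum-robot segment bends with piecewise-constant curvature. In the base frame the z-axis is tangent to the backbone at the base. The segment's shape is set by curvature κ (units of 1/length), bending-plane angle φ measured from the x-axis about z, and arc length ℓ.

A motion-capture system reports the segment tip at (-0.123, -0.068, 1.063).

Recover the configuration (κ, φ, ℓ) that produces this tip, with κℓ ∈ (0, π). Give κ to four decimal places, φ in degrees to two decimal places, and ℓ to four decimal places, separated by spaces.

ρ = √(x²+y²) = √(-0.123² + -0.068²) = 0.14055
φ = atan2(y, x) mod 360° = atan2(-0.068, -0.123) = 208.9358°
|p|² = ρ² + z² = 0.14055² + 1.063² = 1.14972
κ = 2ρ / |p|² = 2×0.14055 / 1.14972 = 0.24449
θ = 2·atan2(ρ, z) = 2·atan2(0.14055, 1.063) = 0.26291 rad
ℓ = θ/κ = 0.26291/0.24449 = 1.07535

0.2445 208.94 1.0753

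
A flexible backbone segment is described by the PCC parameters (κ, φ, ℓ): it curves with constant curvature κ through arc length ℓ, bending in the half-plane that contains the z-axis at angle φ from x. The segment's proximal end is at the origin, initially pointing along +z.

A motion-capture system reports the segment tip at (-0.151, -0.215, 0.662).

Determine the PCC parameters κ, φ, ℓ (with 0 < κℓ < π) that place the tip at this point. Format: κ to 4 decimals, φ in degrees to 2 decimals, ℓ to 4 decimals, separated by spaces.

1.0359 234.92 0.7295

ρ = √(x²+y²) = √(-0.151² + -0.215²) = 0.26273
φ = atan2(y, x) mod 360° = atan2(-0.215, -0.151) = 234.9187°
|p|² = ρ² + z² = 0.26273² + 0.662² = 0.50727
κ = 2ρ / |p|² = 2×0.26273 / 0.50727 = 1.03585
θ = 2·atan2(ρ, z) = 2·atan2(0.26273, 0.662) = 0.75561 rad
ℓ = θ/κ = 0.75561/1.03585 = 0.72946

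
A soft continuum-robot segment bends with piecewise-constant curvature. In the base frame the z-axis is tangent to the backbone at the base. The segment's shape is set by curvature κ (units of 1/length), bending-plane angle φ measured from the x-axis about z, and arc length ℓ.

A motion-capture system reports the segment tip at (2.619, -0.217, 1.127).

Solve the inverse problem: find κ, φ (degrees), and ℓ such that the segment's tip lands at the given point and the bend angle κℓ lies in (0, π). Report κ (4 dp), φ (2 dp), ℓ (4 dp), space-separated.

ρ = √(x²+y²) = √(2.619² + -0.217²) = 2.62797
φ = atan2(y, x) mod 360° = atan2(-0.217, 2.619) = 355.2635°
|p|² = ρ² + z² = 2.62797² + 1.127² = 8.17638
κ = 2ρ / |p|² = 2×2.62797 / 8.17638 = 0.64282
θ = 2·atan2(ρ, z) = 2·atan2(2.62797, 1.127) = 2.33134 rad
ℓ = θ/κ = 2.33134/0.64282 = 3.62674

0.6428 355.26 3.6267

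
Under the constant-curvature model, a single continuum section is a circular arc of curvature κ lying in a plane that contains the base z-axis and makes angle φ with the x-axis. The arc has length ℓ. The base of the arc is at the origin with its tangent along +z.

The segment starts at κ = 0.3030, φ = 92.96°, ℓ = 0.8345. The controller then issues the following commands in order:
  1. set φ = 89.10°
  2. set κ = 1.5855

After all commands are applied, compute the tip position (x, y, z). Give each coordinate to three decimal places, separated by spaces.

0.007 0.476 0.611

initial: κ=0.3030, φ=92.96°, ℓ=0.8345
cmd 1: set φ=89.10° → (κ,φ,ℓ)=(0.3030,89.10°,0.8345) → tip=(0.0016,0.1049,0.8256)
cmd 2: set κ=1.5855 → (κ,φ,ℓ)=(1.5855,89.10°,0.8345) → tip=(0.0075,0.4760,0.6115)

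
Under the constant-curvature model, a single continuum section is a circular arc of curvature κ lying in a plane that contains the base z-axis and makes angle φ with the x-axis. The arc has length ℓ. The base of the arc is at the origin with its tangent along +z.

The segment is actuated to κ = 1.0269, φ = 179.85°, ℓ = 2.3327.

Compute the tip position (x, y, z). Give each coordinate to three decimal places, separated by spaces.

θ = κ·ℓ = 1.0269 × 2.3327 = 2.39545 rad
ρ = (1 − cos θ)/κ = (1 − -0.73431)/1.0269 = 1.68888
z = sin θ / κ = 0.67881/1.0269 = 0.66103
x = ρ cos φ = 1.68888 × cos(179.85°) = -1.68888
y = ρ sin φ = 1.68888 × sin(179.85°) = 0.00442

-1.689 0.004 0.661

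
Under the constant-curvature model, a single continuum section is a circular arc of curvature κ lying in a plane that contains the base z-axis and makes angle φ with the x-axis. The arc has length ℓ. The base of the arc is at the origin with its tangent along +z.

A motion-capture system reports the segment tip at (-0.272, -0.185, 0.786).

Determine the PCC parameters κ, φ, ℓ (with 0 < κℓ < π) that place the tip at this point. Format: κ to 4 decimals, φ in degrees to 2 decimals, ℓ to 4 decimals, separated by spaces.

0.9062 214.22 0.8748

ρ = √(x²+y²) = √(-0.272² + -0.185²) = 0.32895
φ = atan2(y, x) mod 360° = atan2(-0.185, -0.272) = 214.2215°
|p|² = ρ² + z² = 0.32895² + 0.786² = 0.72601
κ = 2ρ / |p|² = 2×0.32895 / 0.72601 = 0.90620
θ = 2·atan2(ρ, z) = 2·atan2(0.32895, 0.786) = 0.79273 rad
ℓ = θ/κ = 0.79273/0.90620 = 0.87479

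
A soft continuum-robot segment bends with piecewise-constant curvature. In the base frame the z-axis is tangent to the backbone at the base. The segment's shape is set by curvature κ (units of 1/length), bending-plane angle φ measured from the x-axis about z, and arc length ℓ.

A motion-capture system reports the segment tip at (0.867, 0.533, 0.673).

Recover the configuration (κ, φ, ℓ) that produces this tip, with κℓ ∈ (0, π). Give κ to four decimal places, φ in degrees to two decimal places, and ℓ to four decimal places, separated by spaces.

ρ = √(x²+y²) = √(0.867² + 0.533²) = 1.01773
φ = atan2(y, x) mod 360° = atan2(0.533, 0.867) = 31.5817°
|p|² = ρ² + z² = 1.01773² + 0.673² = 1.48871
κ = 2ρ / |p|² = 2×1.01773 / 1.48871 = 1.36727
θ = 2·atan2(ρ, z) = 2·atan2(1.01773, 0.673) = 1.97307 rad
ℓ = θ/κ = 1.97307/1.36727 = 1.44307

1.3673 31.58 1.4431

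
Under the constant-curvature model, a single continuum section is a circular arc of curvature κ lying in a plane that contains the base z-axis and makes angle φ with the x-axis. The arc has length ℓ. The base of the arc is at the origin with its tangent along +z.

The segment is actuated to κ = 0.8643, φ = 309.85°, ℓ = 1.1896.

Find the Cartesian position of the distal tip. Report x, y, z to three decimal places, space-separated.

0.359 -0.430 0.991

θ = κ·ℓ = 0.8643 × 1.1896 = 1.02817 rad
ρ = (1 − cos θ)/κ = (1 − 0.51639)/0.8643 = 0.55954
z = sin θ / κ = 0.85636/0.8643 = 0.99081
x = ρ cos φ = 0.55954 × cos(309.85°) = 0.35854
y = ρ sin φ = 0.55954 × sin(309.85°) = -0.42958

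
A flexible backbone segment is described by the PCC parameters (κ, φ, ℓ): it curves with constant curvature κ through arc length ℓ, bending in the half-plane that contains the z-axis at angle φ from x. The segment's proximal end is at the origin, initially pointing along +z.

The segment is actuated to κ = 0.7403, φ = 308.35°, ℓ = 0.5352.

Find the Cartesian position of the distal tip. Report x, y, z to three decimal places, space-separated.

0.065 -0.082 0.521

θ = κ·ℓ = 0.7403 × 0.5352 = 0.39621 rad
ρ = (1 − cos θ)/κ = (1 − 0.92253)/0.7403 = 0.10465
z = sin θ / κ = 0.38592/0.7403 = 0.52131
x = ρ cos φ = 0.10465 × cos(308.35°) = 0.06493
y = ρ sin φ = 0.10465 × sin(308.35°) = -0.08207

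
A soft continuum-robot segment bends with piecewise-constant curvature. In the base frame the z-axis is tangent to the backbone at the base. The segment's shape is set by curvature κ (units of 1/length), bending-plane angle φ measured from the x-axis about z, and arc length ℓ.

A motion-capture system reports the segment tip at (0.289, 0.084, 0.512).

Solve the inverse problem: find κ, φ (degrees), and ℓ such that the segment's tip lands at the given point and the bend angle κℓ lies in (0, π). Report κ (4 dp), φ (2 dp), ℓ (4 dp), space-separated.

ρ = √(x²+y²) = √(0.289² + 0.084²) = 0.30096
φ = atan2(y, x) mod 360° = atan2(0.084, 0.289) = 16.2069°
|p|² = ρ² + z² = 0.30096² + 0.512² = 0.35272
κ = 2ρ / |p|² = 2×0.30096 / 0.35272 = 1.70651
θ = 2·atan2(ρ, z) = 2·atan2(0.30096, 0.512) = 1.06282 rad
ℓ = θ/κ = 1.06282/1.70651 = 0.62281

1.7065 16.21 0.6228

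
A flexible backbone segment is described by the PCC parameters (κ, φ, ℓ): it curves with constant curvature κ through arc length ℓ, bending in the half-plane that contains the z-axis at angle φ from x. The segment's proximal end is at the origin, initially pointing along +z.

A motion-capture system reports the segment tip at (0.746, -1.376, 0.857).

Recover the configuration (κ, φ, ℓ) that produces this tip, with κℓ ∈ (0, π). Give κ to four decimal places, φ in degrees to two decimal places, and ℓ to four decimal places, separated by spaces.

0.9831 298.46 2.1766

ρ = √(x²+y²) = √(0.746² + -1.376²) = 1.56521
φ = atan2(y, x) mod 360° = atan2(-1.376, 0.746) = 298.4644°
|p|² = ρ² + z² = 1.56521² + 0.857² = 3.18434
κ = 2ρ / |p|² = 2×1.56521 / 3.18434 = 0.98307
θ = 2·atan2(ρ, z) = 2·atan2(1.56521, 0.857) = 2.13970 rad
ℓ = θ/κ = 2.13970/0.98307 = 2.17656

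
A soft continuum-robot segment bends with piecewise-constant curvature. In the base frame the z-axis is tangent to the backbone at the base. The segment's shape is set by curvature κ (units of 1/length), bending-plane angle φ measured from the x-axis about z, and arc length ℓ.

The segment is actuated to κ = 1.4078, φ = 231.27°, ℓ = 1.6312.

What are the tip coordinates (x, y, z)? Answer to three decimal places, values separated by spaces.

θ = κ·ℓ = 1.4078 × 1.6312 = 2.29640 rad
ρ = (1 − cos θ)/κ = (1 − -0.66359)/1.4078 = 1.18169
z = sin θ / κ = 0.74810/1.4078 = 0.53139
x = ρ cos φ = 1.18169 × cos(231.27°) = -0.73933
y = ρ sin φ = 1.18169 × sin(231.27°) = -0.92184

-0.739 -0.922 0.531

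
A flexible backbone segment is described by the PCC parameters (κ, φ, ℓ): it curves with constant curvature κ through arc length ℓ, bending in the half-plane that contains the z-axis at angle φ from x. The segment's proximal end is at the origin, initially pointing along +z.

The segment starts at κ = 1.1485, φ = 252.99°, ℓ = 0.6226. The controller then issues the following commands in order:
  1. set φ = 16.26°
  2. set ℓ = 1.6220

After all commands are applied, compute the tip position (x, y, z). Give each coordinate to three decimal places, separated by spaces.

1.077 0.314 0.834

initial: κ=1.1485, φ=252.99°, ℓ=0.6226
cmd 1: set φ=16.26° → (κ,φ,ℓ)=(1.1485,16.26°,0.6226) → tip=(0.2047,0.0597,0.5709)
cmd 2: set ℓ=1.6220 → (κ,φ,ℓ)=(1.1485,16.26°,1.6220) → tip=(1.0766,0.3140,0.8338)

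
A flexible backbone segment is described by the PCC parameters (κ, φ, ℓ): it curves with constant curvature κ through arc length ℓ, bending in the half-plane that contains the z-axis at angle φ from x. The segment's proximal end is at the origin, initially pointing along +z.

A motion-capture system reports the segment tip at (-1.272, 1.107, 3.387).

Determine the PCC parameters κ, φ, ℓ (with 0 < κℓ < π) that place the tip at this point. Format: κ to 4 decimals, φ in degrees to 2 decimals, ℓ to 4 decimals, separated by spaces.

0.2356 138.97 3.9215

ρ = √(x²+y²) = √(-1.272² + 1.107²) = 1.68625
φ = atan2(y, x) mod 360° = atan2(1.107, -1.272) = 138.9675°
|p|² = ρ² + z² = 1.68625² + 3.387² = 14.31520
κ = 2ρ / |p|² = 2×1.68625 / 14.31520 = 0.23559
θ = 2·atan2(ρ, z) = 2·atan2(1.68625, 3.387) = 0.92387 rad
ℓ = θ/κ = 0.92387/0.23559 = 3.92153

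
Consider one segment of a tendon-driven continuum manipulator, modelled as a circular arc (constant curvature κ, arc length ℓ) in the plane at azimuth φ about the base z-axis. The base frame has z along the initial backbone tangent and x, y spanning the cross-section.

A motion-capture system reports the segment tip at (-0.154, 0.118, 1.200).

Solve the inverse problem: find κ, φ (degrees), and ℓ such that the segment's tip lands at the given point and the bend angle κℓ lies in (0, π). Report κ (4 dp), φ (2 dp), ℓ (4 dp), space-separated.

ρ = √(x²+y²) = √(-0.154² + 0.118²) = 0.19401
φ = atan2(y, x) mod 360° = atan2(0.118, -0.154) = 142.5394°
|p|² = ρ² + z² = 0.19401² + 1.200² = 1.47764
κ = 2ρ / |p|² = 2×0.19401 / 1.47764 = 0.26259
θ = 2·atan2(ρ, z) = 2·atan2(0.19401, 1.200) = 0.32058 rad
ℓ = θ/κ = 0.32058/0.26259 = 1.22080

0.2626 142.54 1.2208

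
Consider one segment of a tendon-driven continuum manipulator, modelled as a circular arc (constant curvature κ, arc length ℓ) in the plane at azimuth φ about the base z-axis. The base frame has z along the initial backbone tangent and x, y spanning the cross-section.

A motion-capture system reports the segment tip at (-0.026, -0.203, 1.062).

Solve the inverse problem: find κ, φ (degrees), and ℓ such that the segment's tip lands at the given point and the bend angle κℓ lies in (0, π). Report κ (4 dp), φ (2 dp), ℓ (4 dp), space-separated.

ρ = √(x²+y²) = √(-0.026² + -0.203²) = 0.20466
φ = atan2(y, x) mod 360° = atan2(-0.203, -0.026) = 262.7014°
|p|² = ρ² + z² = 0.20466² + 1.062² = 1.16973
κ = 2ρ / |p|² = 2×0.20466 / 1.16973 = 0.34992
θ = 2·atan2(ρ, z) = 2·atan2(0.20466, 1.062) = 0.38075 rad
ℓ = θ/κ = 0.38075/0.34992 = 1.08810

0.3499 262.70 1.0881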